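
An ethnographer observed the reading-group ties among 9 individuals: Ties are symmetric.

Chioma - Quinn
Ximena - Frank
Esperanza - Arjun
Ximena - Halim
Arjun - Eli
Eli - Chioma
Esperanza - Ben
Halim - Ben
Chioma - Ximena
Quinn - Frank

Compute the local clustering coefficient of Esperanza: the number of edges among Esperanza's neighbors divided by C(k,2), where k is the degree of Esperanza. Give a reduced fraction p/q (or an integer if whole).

Esperanza's neighbors: Arjun and Ben (k = 2).
Possible neighbor pairs: C(2,2) = 1. Edges among them: none → e = 0.
Clustering(Esperanza) = 0/1.

0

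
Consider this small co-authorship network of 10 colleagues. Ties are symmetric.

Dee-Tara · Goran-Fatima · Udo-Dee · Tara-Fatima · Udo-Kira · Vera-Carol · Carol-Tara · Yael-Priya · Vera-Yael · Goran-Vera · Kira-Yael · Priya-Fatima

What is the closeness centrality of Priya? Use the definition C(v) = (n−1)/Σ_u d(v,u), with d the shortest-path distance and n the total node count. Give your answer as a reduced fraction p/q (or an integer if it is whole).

Distances from Priya: Carol:3, Dee:3, Fatima:1, Goran:2, Kira:2, Tara:2, Udo:3, Vera:2, Yael:1. Sum = 19.
n = 10, so closeness = 9/19.

9/19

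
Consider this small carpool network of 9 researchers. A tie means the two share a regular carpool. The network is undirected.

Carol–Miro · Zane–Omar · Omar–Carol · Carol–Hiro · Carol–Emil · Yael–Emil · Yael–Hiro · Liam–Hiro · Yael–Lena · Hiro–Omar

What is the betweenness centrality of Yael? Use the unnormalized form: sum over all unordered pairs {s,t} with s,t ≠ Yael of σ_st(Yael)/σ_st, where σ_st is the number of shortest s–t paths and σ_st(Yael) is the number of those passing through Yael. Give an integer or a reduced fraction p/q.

Pairs whose geodesics pass through Yael — Omar–Lena: 1; Emil–Lena: 1; Emil–Hiro: 1/2; Emil–Liam: 1/2; Lena–Zane: 1; Lena–Hiro: 1; Lena–Carol: 2/2; Lena–Liam: 1; Lena–Miro: 2/2.
All other pairs contribute 0.
Summing the contributions gives betweenness(Yael) = 8.

8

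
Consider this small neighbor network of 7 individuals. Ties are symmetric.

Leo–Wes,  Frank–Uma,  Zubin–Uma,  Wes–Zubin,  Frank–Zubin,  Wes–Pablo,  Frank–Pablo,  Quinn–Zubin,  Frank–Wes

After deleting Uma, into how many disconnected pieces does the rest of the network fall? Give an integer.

1

Uma's neighbors (Frank and Zubin) remain reachable from one another through other ties, so the rest of the network stays in one piece.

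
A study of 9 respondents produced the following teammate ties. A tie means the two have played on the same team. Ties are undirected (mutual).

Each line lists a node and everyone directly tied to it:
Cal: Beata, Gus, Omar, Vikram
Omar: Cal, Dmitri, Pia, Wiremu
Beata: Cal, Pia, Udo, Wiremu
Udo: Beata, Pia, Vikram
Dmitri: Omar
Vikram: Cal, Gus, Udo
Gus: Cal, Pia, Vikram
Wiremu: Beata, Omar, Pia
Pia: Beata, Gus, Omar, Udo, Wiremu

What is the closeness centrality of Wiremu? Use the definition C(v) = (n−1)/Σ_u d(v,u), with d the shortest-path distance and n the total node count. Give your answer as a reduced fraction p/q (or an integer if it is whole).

Distances from Wiremu: Beata:1, Cal:2, Dmitri:2, Gus:2, Omar:1, Pia:1, Udo:2, Vikram:3. Sum = 14.
n = 9, so closeness = 8/14 = 4/7.

4/7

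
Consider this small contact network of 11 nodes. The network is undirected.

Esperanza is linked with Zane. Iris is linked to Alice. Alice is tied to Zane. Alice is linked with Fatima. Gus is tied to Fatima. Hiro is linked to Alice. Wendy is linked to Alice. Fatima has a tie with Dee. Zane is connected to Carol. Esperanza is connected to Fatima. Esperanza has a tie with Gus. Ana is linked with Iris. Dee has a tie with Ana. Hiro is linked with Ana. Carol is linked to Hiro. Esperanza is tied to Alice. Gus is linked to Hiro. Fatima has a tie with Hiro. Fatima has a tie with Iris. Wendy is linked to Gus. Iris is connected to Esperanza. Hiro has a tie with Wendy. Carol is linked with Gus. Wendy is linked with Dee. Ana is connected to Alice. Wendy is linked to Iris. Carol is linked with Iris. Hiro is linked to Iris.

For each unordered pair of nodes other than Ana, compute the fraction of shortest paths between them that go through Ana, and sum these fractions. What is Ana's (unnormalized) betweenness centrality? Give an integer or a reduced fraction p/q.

Pairs whose geodesics pass through Ana — Carol–Dee: 2/8; Dee–Alice: 1/3; Dee–Iris: 1/3; Dee–Zane: 1/4; Dee–Hiro: 1/3.
All other pairs contribute 0.
Summing the contributions gives betweenness(Ana) = 3/2.

3/2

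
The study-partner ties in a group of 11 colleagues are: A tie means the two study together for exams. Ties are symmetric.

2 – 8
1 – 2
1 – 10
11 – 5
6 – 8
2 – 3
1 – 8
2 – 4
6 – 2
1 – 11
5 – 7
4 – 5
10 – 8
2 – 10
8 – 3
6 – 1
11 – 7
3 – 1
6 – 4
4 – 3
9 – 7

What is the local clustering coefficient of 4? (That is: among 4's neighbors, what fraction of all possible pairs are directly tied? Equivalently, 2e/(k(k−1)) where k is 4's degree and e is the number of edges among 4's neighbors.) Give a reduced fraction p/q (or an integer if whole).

1/3

4's neighbors: 2, 3, 5, and 6 (k = 4).
Possible neighbor pairs: C(4,2) = 6. Edges among them: 2–3, 2–6 → e = 2.
Clustering(4) = 2/6 = 1/3.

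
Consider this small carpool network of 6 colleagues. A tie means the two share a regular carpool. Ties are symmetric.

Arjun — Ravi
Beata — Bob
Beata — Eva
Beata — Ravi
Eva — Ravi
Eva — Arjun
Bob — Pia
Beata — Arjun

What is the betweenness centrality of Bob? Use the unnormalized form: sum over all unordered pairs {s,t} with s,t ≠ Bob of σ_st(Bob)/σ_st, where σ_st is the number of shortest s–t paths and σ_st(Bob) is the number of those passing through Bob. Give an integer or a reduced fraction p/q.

4

Pairs whose geodesics pass through Bob — Pia–Arjun: 1; Pia–Eva: 1; Pia–Beata: 1; Pia–Ravi: 1.
All other pairs contribute 0.
Summing the contributions gives betweenness(Bob) = 4.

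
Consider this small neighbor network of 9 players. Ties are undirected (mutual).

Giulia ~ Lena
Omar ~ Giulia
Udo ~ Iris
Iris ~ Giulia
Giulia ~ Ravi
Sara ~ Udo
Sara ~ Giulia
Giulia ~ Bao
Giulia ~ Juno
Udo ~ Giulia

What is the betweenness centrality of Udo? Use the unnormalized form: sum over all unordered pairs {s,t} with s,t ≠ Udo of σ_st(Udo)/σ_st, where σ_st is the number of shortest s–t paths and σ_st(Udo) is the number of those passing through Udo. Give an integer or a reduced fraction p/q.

1/2

Pairs whose geodesics pass through Udo — Sara–Iris: 1/2.
All other pairs contribute 0.
Summing the contributions gives betweenness(Udo) = 1/2.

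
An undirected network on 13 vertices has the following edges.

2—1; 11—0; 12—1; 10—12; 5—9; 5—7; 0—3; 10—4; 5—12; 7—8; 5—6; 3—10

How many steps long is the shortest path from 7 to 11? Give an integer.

6

One shortest route is 7 – 5 – 12 – 10 – 3 – 0 – 11, which uses 6 edges, and at distance 5 from 7 we only reach {0}, which does not include 11. So d(7,11) = 6.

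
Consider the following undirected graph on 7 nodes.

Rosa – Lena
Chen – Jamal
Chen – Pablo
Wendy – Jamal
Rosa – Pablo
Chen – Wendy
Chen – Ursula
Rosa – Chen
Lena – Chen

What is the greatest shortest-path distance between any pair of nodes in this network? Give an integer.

2

Eccentricity of each node (its greatest distance to any other): Chen:1, Jamal:2, Lena:2, Pablo:2, Rosa:2, Ursula:2, Wendy:2.
The maximum eccentricity is 2, realized for instance by the pair Pablo–Ursula via Pablo – Chen – Ursula. So the diameter is 2.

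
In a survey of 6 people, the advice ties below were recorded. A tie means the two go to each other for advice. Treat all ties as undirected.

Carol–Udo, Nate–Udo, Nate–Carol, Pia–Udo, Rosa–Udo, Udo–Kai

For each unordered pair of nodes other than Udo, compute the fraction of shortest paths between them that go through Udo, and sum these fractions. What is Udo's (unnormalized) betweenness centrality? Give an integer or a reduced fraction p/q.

Pairs whose geodesics pass through Udo — Nate–Rosa: 1; Nate–Kai: 1; Nate–Pia: 1; Rosa–Carol: 1; Rosa–Kai: 1; Rosa–Pia: 1; Carol–Kai: 1; Carol–Pia: 1; Kai–Pia: 1.
All other pairs contribute 0.
Summing the contributions gives betweenness(Udo) = 9.

9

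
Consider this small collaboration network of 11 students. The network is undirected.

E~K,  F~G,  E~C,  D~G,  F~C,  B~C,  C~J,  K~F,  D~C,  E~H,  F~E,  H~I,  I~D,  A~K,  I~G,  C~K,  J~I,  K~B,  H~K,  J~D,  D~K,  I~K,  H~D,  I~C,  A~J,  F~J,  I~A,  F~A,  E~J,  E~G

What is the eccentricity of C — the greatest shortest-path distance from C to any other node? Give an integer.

Distances from C: A:2, B:1, D:1, E:1, F:1, G:2, H:2, I:1, J:1, K:1.
The largest is 2 (to A, G, and H), so the eccentricity of C is 2.

2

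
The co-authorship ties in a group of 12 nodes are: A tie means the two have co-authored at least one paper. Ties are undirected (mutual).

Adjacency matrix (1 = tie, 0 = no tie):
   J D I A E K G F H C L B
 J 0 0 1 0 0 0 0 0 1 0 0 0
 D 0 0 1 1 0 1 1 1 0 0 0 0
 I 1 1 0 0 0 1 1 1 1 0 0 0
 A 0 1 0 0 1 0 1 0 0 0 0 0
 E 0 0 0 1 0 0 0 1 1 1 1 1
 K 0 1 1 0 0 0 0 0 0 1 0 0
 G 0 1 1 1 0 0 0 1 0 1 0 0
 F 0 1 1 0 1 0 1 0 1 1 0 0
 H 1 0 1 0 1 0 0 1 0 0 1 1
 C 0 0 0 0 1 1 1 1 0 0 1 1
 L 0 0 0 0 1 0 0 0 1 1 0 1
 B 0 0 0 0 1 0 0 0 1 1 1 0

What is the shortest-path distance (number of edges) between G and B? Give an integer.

One shortest route is G – C – B, which uses 2 edges, and G and B are not directly tied, so nothing shorter exists. So d(G,B) = 2.

2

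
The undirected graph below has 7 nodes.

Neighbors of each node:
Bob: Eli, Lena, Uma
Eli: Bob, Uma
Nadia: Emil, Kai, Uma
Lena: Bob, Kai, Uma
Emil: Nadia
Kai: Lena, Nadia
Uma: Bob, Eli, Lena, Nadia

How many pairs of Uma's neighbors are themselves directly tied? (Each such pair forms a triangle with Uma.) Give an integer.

Uma's neighbors: Bob, Eli, Lena, and Nadia.
Neighbor pairs that are themselves tied: Uma–Bob–Eli; Uma–Bob–Lena. Each forms one triangle with Uma, for 2 in total.

2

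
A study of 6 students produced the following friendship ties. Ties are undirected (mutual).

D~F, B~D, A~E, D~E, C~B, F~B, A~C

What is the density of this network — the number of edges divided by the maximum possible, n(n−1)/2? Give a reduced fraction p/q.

7/15

There are 7 edges and 6 nodes, so the maximum possible is C(6,2) = 15.
Density = 7/15.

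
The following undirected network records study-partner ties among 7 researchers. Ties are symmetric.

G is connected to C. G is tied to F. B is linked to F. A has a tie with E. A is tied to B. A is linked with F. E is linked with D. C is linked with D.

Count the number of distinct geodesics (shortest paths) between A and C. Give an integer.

2

The shortest distance is 3. The length-3 paths are: A–E–D–C; A–F–G–C.
That gives 2 distinct shortest paths.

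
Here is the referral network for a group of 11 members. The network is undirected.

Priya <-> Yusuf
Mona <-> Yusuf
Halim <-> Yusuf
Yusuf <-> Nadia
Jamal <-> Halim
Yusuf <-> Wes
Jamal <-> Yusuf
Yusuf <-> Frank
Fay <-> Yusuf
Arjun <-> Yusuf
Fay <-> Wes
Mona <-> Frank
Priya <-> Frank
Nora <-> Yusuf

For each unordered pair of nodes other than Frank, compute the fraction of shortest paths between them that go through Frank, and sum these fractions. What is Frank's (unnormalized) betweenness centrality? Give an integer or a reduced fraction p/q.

1/2

Pairs whose geodesics pass through Frank — Priya–Mona: 1/2.
All other pairs contribute 0.
Summing the contributions gives betweenness(Frank) = 1/2.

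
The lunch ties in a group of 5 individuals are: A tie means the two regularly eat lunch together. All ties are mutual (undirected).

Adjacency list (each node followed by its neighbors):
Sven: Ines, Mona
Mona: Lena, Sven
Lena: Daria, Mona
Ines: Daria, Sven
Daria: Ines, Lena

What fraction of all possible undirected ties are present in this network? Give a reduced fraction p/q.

There are 5 edges and 5 nodes, so the maximum possible is C(5,2) = 10.
Density = 5/10 = 1/2.

1/2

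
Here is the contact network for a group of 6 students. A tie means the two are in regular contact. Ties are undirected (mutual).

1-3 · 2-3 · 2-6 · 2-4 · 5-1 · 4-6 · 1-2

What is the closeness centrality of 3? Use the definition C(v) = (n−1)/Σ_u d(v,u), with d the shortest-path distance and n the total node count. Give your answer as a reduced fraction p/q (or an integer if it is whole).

5/8

Distances from 3: 1:1, 2:1, 4:2, 5:2, 6:2. Sum = 8.
n = 6, so closeness = 5/8.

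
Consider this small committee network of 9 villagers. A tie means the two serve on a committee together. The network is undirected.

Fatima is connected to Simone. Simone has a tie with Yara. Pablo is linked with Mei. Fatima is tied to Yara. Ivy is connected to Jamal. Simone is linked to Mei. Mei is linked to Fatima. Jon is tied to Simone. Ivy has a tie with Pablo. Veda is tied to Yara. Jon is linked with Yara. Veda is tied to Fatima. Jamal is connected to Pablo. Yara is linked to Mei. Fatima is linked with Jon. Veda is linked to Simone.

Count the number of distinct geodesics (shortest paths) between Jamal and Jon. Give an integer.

The shortest distance is 4. The length-4 paths are: Jamal–Pablo–Mei–Fatima–Jon; Jamal–Pablo–Mei–Yara–Jon; Jamal–Pablo–Mei–Simone–Jon.
That gives 3 distinct shortest paths.

3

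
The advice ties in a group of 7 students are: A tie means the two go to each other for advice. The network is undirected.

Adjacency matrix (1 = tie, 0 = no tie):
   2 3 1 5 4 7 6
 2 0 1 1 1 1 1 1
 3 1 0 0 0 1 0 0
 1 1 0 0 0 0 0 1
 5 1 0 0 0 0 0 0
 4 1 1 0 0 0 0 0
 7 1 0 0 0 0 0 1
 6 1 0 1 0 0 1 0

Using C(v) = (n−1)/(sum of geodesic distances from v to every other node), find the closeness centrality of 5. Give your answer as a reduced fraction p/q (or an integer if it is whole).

6/11

Distances from 5: 1:2, 2:1, 3:2, 4:2, 6:2, 7:2. Sum = 11.
n = 7, so closeness = 6/11.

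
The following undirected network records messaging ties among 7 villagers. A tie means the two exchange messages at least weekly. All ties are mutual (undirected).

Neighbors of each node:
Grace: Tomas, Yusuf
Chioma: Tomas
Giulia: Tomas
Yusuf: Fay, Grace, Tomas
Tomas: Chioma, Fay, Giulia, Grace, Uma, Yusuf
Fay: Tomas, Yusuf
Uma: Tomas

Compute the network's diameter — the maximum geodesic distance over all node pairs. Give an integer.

2

Eccentricity of each node (its greatest distance to any other): Chioma:2, Fay:2, Giulia:2, Grace:2, Tomas:1, Uma:2, Yusuf:2.
The maximum eccentricity is 2, realized for instance by the pair Uma–Yusuf via Uma – Tomas – Yusuf. So the diameter is 2.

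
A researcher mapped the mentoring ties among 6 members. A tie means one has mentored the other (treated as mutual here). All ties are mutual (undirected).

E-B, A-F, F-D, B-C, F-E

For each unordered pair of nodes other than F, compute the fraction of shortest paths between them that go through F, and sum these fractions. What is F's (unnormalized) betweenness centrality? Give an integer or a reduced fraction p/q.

Pairs whose geodesics pass through F — A–E: 1; A–B: 1; A–D: 1; A–C: 1; E–D: 1; B–D: 1; D–C: 1.
All other pairs contribute 0.
Summing the contributions gives betweenness(F) = 7.

7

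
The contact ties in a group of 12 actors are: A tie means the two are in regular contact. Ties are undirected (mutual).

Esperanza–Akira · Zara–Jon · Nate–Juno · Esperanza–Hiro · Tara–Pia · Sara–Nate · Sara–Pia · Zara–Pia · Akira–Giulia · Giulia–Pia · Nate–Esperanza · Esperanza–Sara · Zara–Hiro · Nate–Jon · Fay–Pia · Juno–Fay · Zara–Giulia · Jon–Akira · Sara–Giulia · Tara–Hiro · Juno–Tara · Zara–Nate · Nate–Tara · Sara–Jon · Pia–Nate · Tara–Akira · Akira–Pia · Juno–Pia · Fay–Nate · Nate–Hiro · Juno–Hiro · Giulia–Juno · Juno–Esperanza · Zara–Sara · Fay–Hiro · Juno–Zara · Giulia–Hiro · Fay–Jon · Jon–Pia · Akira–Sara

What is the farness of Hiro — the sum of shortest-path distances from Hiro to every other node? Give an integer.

Distances from Hiro: Akira:2, Esperanza:1, Fay:1, Giulia:1, Jon:2, Juno:1, Nate:1, Pia:2, Sara:2, Tara:1, Zara:1.
Sum = 2 + 1 + 1 + 1 + 2 + 1 + 1 + 2 + 2 + 1 + 1 = 15.

15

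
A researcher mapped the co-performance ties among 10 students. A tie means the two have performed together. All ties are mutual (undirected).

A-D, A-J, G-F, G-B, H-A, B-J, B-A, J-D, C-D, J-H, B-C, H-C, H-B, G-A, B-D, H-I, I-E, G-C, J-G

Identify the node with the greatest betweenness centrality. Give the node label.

H

Unnormalized betweenness of each node: A:11/4, B:13/4, C:11/4, D:1/2, E:0, F:0, G:17/2, H:29/2, I:8, J:11/4.
H has the largest value, 29/2, making it the main broker — the node through which the most shortest paths run.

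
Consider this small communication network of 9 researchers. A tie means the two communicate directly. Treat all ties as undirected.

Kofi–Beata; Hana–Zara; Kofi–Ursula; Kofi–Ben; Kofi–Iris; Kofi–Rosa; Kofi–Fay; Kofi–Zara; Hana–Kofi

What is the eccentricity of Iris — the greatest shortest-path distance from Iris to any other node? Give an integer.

2

Distances from Iris: Beata:2, Ben:2, Fay:2, Hana:2, Kofi:1, Rosa:2, Ursula:2, Zara:2.
The largest is 2 (to Fay, Ursula, Beata, Rosa, Zara, Hana, and Ben), so the eccentricity of Iris is 2.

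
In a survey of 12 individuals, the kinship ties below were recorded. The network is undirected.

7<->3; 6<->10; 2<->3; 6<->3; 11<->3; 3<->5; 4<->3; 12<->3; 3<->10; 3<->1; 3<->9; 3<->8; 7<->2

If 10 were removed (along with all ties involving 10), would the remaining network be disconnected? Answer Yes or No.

No

Even without 10, every remaining node can still reach every other (the residual graph is connected), so 10 is not a cut vertex.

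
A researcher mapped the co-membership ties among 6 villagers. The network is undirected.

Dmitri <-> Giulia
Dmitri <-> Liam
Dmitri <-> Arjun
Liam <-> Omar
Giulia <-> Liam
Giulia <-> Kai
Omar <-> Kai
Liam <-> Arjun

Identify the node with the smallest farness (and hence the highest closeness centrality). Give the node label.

Farness (sum of distances to all others) for each node — Arjun:9, Dmitri:7, Giulia:7, Kai:9, Liam:6, Omar:8.
The smallest farness is 6, for Liam, so Liam has the highest closeness.

Liam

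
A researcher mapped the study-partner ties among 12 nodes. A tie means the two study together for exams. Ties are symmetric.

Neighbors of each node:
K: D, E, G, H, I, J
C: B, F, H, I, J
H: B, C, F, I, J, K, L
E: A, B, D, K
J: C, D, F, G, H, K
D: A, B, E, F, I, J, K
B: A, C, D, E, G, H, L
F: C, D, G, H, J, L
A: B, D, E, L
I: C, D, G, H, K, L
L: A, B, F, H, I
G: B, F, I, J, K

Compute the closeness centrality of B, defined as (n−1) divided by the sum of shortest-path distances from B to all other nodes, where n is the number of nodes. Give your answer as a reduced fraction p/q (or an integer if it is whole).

Distances from B: A:1, C:1, D:1, E:1, F:2, G:1, H:1, I:2, J:2, K:2, L:1. Sum = 15.
n = 12, so closeness = 11/15.

11/15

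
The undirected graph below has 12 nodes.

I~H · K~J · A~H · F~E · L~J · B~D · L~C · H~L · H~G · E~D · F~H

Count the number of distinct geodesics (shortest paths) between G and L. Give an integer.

1

The shortest distance is 2, and the only length-2 path is G–H–L. So there is exactly 1 shortest path.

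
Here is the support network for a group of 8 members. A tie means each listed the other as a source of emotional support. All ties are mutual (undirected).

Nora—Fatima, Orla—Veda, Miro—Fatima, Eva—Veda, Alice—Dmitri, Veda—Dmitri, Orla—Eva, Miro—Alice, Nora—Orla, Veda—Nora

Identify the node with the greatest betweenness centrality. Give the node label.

Unnormalized betweenness of each node: Alice:7/3, Dmitri:13/3, Eva:0, Fatima:11/3, Miro:2, Nora:17/3, Orla:4/3, Veda:23/3.
Veda has the largest value, 23/3, making it the main broker — the node through which the most shortest paths run.

Veda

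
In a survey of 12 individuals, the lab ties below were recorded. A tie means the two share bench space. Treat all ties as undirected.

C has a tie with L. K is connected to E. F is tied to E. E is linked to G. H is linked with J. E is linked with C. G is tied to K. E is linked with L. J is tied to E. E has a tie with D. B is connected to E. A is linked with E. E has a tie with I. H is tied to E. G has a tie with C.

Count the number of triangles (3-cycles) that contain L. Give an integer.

1

L's neighbors: C and E.
Neighbor pairs that are themselves tied: L–C–E. Each forms one triangle with L, for 1 in total.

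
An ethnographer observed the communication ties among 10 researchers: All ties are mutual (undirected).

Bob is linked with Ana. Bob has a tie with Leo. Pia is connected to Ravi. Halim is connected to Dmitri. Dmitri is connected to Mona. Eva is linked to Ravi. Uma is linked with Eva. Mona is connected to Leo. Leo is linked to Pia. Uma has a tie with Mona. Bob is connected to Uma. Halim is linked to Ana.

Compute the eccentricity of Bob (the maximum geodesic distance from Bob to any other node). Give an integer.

3

Distances from Bob: Ana:1, Dmitri:3, Eva:2, Halim:2, Leo:1, Mona:2, Pia:2, Ravi:3, Uma:1.
The largest is 3 (to Dmitri and Ravi), so the eccentricity of Bob is 3.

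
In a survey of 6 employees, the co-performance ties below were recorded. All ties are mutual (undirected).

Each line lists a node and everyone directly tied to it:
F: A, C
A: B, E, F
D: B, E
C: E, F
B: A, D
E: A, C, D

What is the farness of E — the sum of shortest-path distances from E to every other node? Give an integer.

7

Distances from E: A:1, B:2, C:1, D:1, F:2.
Sum = 1 + 2 + 1 + 1 + 2 = 7.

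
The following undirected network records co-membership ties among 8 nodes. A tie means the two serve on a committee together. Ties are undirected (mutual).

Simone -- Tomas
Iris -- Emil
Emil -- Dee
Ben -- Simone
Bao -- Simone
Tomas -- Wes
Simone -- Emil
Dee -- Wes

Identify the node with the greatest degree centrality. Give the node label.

Degrees — Bao:1, Ben:1, Dee:2, Emil:3, Iris:1, Simone:4, Tomas:2, Wes:2.
The maximum is 4, attained only by Simone.

Simone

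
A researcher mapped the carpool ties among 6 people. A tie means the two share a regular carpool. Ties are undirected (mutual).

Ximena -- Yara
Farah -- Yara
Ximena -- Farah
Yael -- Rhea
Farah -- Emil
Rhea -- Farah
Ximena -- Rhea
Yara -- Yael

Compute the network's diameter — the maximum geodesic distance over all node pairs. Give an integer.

3

Eccentricity of each node (its greatest distance to any other): Emil:3, Farah:2, Rhea:2, Ximena:2, Yael:3, Yara:2.
The maximum eccentricity is 3, realized for instance by the pair Yael–Emil via Yael – Rhea – Farah – Emil. So the diameter is 3.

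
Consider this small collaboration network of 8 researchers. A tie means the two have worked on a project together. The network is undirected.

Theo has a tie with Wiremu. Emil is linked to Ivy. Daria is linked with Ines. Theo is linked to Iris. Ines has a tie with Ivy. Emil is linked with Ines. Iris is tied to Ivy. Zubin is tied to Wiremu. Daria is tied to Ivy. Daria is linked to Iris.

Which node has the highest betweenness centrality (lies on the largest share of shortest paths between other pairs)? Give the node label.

Iris

Unnormalized betweenness of each node: Daria:2, Emil:0, Ines:1/2, Iris:12, Ivy:13/2, Theo:10, Wiremu:6, Zubin:0.
Iris has the largest value, 12, making it the main broker — the node through which the most shortest paths run.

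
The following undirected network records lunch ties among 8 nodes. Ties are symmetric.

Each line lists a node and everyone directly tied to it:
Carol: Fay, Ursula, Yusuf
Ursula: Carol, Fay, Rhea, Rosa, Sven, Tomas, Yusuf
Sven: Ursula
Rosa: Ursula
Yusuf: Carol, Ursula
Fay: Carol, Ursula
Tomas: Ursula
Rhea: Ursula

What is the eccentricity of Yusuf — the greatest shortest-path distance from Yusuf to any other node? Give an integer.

2

Distances from Yusuf: Carol:1, Fay:2, Rhea:2, Rosa:2, Sven:2, Tomas:2, Ursula:1.
The largest is 2 (to Rhea, Rosa, Fay, Tomas, and Sven), so the eccentricity of Yusuf is 2.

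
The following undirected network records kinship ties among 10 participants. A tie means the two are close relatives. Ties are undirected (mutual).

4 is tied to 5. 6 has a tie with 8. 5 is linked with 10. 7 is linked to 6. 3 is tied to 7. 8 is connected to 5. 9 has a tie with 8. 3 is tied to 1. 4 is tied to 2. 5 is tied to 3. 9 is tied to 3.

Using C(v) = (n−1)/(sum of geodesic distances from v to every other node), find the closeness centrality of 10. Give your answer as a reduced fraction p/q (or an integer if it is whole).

9/22

Distances from 10: 1:3, 2:3, 3:2, 4:2, 5:1, 6:3, 7:3, 8:2, 9:3. Sum = 22.
n = 10, so closeness = 9/22.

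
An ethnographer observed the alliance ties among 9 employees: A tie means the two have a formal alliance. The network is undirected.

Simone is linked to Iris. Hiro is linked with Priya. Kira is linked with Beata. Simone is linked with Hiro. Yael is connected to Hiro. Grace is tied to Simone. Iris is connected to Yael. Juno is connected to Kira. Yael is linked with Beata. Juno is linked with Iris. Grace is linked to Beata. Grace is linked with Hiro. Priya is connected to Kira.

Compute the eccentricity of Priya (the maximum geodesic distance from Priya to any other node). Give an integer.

Distances from Priya: Beata:2, Grace:2, Hiro:1, Iris:3, Juno:2, Kira:1, Simone:2, Yael:2.
The largest is 3 (to Iris), so the eccentricity of Priya is 3.

3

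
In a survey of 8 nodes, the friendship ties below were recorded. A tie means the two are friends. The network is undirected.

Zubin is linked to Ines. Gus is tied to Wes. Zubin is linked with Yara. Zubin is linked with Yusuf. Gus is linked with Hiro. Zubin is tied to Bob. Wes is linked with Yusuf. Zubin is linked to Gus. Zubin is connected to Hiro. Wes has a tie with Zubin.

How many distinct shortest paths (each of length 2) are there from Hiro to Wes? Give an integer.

The shortest distance is 2. The length-2 paths are: Hiro–Zubin–Wes; Hiro–Gus–Wes.
That gives 2 distinct shortest paths.

2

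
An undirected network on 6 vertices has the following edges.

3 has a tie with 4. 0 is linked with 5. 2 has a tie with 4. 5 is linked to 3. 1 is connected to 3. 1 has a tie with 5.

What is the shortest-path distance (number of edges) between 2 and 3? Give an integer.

2

One shortest route is 2 – 4 – 3, which uses 2 edges, and 2 and 3 are not directly tied, so nothing shorter exists. So d(2,3) = 2.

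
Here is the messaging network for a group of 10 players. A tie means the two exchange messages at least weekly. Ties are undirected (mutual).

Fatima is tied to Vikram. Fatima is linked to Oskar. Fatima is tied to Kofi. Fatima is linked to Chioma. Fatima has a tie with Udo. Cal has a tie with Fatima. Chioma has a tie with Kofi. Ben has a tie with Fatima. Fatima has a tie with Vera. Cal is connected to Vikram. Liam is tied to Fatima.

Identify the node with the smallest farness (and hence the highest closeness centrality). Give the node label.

Fatima

Farness (sum of distances to all others) for each node — Ben:17, Cal:16, Chioma:16, Fatima:9, Kofi:16, Liam:17, Oskar:17, Udo:17, Vera:17, Vikram:16.
The smallest farness is 9, for Fatima, so Fatima has the highest closeness.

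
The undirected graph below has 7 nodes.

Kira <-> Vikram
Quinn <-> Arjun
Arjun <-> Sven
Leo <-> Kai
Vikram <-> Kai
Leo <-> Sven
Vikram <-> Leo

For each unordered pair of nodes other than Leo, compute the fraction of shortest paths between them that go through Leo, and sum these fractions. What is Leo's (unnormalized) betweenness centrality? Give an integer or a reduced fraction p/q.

Pairs whose geodesics pass through Leo — Arjun–Vikram: 1; Arjun–Kai: 1; Arjun–Kira: 1; Sven–Vikram: 1; Sven–Kai: 1; Sven–Kira: 1; Quinn–Vikram: 1; Quinn–Kai: 1; Quinn–Kira: 1.
All other pairs contribute 0.
Summing the contributions gives betweenness(Leo) = 9.

9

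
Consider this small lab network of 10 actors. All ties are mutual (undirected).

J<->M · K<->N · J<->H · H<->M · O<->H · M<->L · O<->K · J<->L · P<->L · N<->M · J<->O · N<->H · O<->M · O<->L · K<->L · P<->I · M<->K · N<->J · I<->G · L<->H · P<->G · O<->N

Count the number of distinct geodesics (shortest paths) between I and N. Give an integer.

The shortest distance is 4. The length-4 paths are: I–P–L–K–N; I–P–L–H–N; I–P–L–O–N; I–P–L–M–N; I–P–L–J–N.
That gives 5 distinct shortest paths.

5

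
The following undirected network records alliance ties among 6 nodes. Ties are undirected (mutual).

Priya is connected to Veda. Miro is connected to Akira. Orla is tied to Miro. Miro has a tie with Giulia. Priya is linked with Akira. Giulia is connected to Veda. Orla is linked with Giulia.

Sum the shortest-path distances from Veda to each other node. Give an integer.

Distances from Veda: Akira:2, Giulia:1, Miro:2, Orla:2, Priya:1.
Sum = 2 + 1 + 2 + 2 + 1 = 8.

8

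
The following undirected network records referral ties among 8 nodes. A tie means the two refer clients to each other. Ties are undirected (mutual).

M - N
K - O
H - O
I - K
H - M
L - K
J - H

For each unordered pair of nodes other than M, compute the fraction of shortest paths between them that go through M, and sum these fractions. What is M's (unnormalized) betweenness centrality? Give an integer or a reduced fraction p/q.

6

Pairs whose geodesics pass through M — H–N: 1; K–N: 1; I–N: 1; O–N: 1; L–N: 1; N–J: 1.
All other pairs contribute 0.
Summing the contributions gives betweenness(M) = 6.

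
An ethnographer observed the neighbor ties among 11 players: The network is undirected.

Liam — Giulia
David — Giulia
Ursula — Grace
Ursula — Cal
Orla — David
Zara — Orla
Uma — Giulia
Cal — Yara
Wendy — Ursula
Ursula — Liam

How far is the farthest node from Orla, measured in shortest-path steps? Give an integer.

6

Distances from Orla: Cal:5, David:1, Giulia:2, Grace:5, Liam:3, Uma:3, Ursula:4, Wendy:5, Yara:6, Zara:1.
The largest is 6 (to Yara), so the eccentricity of Orla is 6.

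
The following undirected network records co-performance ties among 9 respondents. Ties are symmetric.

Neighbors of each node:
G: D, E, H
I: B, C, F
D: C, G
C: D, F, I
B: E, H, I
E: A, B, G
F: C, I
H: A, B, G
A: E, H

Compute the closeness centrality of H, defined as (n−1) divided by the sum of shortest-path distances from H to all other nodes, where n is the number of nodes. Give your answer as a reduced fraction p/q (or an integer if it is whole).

8/15

Distances from H: A:1, B:1, C:3, D:2, E:2, F:3, G:1, I:2. Sum = 15.
n = 9, so closeness = 8/15.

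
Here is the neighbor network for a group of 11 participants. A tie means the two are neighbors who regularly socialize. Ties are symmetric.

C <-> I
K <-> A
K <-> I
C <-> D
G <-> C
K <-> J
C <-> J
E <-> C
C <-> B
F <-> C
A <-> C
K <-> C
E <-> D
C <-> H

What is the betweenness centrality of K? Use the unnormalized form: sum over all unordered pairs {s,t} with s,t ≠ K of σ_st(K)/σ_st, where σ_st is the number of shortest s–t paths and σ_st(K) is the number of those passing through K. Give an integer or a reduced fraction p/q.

Pairs whose geodesics pass through K — A–J: 1/2; A–I: 1/2; J–I: 1/2.
All other pairs contribute 0.
Summing the contributions gives betweenness(K) = 3/2.

3/2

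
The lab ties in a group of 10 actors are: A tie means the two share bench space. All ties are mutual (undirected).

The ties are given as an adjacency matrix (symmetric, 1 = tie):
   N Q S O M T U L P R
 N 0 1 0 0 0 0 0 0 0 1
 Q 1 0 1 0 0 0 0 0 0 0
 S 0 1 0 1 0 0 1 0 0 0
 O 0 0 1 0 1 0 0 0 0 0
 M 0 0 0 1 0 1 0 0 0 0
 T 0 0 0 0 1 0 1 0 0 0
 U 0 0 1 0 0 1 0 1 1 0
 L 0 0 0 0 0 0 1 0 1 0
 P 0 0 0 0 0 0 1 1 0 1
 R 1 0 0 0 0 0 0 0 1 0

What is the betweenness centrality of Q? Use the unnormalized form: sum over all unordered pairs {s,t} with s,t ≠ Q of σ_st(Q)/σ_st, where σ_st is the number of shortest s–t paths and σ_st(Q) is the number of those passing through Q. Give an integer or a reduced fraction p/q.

5

Pairs whose geodesics pass through Q — N–S: 1; N–O: 1; N–M: 1; N–T: 1/2; N–U: 1/2; S–R: 1/2; O–R: 1/2.
All other pairs contribute 0.
Summing the contributions gives betweenness(Q) = 5.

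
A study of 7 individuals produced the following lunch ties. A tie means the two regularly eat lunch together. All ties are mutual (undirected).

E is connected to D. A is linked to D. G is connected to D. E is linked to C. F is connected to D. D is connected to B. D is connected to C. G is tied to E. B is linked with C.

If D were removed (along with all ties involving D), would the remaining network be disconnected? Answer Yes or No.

Yes

Removing D leaves {F} with no path to {B, C, E, and G}, so the network splits into 3 components. D is a cut vertex.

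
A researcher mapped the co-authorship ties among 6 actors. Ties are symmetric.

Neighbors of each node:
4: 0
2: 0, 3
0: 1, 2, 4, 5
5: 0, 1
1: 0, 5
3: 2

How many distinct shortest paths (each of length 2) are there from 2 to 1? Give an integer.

1

The shortest distance is 2, and the only length-2 path is 2–0–1. So there is exactly 1 shortest path.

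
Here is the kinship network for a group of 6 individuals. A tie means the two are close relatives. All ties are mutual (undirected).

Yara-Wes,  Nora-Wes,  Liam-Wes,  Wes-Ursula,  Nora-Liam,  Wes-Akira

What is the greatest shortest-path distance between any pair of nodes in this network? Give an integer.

Eccentricity of each node (its greatest distance to any other): Akira:2, Liam:2, Nora:2, Ursula:2, Wes:1, Yara:2.
The maximum eccentricity is 2, realized for instance by the pair Akira–Yara via Akira – Wes – Yara. So the diameter is 2.

2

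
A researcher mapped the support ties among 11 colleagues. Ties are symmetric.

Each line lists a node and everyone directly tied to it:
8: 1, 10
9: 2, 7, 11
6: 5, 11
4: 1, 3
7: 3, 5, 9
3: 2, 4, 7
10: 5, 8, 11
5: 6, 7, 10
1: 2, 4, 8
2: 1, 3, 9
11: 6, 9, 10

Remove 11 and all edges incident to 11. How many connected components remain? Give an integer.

1

11's neighbors (6, 9, and 10) remain reachable from one another through other ties, so the rest of the network stays in one piece.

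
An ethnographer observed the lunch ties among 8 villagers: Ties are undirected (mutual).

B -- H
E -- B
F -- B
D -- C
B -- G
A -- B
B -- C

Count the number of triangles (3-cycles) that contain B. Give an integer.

B's neighbors are A, C, E, F, G, and H, but none of them are tied to each other, so no triangle contains B.

0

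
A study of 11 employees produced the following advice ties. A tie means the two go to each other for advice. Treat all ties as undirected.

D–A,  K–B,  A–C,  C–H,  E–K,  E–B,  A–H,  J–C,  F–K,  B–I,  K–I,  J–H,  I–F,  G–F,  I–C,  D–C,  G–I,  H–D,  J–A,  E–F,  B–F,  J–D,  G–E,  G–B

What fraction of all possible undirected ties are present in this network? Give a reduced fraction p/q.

There are 24 edges and 11 nodes, so the maximum possible is C(11,2) = 55.
Density = 24/55.

24/55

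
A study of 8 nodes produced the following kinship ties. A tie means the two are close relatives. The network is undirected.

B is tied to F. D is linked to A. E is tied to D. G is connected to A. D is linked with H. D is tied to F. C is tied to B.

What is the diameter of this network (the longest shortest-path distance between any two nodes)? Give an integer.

Eccentricity of each node (its greatest distance to any other): A:4, B:4, C:5, D:3, E:4, F:3, G:5, H:4.
The maximum eccentricity is 5, realized for instance by the pair C–G via C – B – F – D – A – G. So the diameter is 5.

5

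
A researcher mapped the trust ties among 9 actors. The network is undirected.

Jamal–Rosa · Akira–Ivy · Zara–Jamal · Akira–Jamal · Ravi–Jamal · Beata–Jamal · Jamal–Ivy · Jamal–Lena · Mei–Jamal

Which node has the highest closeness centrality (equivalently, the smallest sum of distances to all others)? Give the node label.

Farness (sum of distances to all others) for each node — Akira:14, Beata:15, Ivy:14, Jamal:8, Lena:15, Mei:15, Ravi:15, Rosa:15, Zara:15.
The smallest farness is 8, for Jamal, so Jamal has the highest closeness.

Jamal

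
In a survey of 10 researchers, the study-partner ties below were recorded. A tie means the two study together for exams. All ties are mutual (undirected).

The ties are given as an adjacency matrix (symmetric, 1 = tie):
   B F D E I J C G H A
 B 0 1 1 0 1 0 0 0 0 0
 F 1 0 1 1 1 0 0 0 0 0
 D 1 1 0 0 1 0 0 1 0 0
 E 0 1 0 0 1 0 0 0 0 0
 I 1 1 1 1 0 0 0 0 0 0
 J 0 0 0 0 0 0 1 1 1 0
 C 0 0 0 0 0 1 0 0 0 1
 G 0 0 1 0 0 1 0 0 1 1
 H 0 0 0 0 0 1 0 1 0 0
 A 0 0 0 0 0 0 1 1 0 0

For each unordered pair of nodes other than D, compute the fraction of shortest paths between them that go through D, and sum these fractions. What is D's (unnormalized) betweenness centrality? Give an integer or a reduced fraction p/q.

20

Pairs whose geodesics pass through D — B–J: 1; B–C: 2/2; B–G: 1; B–H: 1; B–A: 1; F–J: 1; F–C: 2/2; F–G: 1; F–H: 1; F–A: 1; E–J: 2/2; E–C: 4/4; E–G: 2/2; E–H: 2/2 … (+6 more pairs).
All other pairs contribute 0.
Summing the contributions gives betweenness(D) = 20.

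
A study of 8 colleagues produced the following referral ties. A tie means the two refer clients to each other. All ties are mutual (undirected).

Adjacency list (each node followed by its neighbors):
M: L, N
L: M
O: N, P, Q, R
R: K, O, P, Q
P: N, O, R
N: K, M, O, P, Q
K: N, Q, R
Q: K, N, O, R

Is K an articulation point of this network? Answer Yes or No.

No

Even without K, every remaining node can still reach every other (the residual graph is connected), so K is not a cut vertex.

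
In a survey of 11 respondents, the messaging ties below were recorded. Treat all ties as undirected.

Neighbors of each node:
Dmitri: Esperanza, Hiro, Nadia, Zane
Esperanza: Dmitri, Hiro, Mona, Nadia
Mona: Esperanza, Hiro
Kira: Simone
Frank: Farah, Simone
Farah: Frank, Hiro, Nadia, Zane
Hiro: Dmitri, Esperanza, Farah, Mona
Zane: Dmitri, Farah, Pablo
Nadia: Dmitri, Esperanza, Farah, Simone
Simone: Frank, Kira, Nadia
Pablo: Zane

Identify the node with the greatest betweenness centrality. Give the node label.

Nadia

Unnormalized betweenness of each node: Dmitri:15/2, Esperanza:5, Farah:151/12, Frank:17/6, Hiro:21/4, Kira:0, Mona:0, Nadia:79/6, Pablo:0, Simone:121/12, Zane:115/12.
Nadia has the largest value, 79/6, making it the main broker — the node through which the most shortest paths run.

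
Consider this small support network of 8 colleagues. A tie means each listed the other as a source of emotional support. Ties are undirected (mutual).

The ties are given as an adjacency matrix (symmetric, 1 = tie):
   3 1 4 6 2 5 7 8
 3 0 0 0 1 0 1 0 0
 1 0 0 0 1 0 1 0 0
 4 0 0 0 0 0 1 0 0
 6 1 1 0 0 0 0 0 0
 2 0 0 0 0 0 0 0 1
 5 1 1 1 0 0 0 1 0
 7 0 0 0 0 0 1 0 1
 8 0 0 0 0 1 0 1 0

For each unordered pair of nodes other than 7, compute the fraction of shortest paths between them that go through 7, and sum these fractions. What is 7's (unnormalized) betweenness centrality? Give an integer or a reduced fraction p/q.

Pairs whose geodesics pass through 7 — 3–2: 1; 3–8: 1; 1–2: 1; 1–8: 1; 4–2: 1; 4–8: 1; 6–2: 2/2; 6–8: 2/2; 2–5: 1; 5–8: 1.
All other pairs contribute 0.
Summing the contributions gives betweenness(7) = 10.

10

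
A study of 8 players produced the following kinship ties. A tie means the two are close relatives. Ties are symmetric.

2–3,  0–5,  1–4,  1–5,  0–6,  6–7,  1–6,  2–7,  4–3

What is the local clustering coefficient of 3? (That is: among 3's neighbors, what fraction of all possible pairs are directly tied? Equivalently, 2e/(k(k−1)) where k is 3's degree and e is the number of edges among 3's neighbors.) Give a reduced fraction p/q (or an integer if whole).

0

3's neighbors: 2 and 4 (k = 2).
Possible neighbor pairs: C(2,2) = 1. Edges among them: none → e = 0.
Clustering(3) = 0/1.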